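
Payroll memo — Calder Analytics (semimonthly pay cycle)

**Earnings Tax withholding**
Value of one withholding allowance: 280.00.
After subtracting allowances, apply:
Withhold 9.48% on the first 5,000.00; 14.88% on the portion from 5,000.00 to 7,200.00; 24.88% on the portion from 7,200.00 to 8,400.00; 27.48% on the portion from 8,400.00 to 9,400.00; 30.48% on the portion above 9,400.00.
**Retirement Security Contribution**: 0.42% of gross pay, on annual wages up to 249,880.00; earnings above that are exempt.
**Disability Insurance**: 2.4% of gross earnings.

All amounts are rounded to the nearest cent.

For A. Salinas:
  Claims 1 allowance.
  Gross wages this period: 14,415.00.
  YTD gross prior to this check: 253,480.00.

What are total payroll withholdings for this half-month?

Earnings Tax: taxable = 14,415.00 − 1×280.00 = 14,135.00
  1,374.72 + 30.48% × (14,135.00 − 9,400.00) = 1,374.72 + 30.48% × 4,735.00 = 2,817.95
Retirement Security Contribution: YTD 253,480.00 ≥ cap 249,880.00 → 0.00
Disability Insurance: 2.4% × 14,415.00 = 345.96
Total: 2,817.95 + 0.00 + 345.96 = 3,163.91

3,163.91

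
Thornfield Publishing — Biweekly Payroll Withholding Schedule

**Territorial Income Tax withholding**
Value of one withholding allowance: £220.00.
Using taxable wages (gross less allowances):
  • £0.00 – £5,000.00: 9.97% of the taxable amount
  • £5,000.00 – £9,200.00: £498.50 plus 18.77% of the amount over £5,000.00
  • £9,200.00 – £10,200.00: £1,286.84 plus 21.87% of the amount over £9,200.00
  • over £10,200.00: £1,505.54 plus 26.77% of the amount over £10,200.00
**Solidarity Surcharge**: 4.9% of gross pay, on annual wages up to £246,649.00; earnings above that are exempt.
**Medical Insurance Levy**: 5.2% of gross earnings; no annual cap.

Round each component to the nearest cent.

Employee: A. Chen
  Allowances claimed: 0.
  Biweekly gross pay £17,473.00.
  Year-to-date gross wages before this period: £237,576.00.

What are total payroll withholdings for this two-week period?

£4,805.70

Territorial Income Tax: taxable = £17,473.00
  £1,505.54 + 26.77% × (£17,473.00 − £10,200.00) = £1,505.54 + 26.77% × £7,273.00 = £3,452.52
Solidarity Surcharge: cap £246,649.00 − YTD £237,576.00 = £9,073.00 subject; 4.9% × £9,073.00 = £444.58
Medical Insurance Levy: 5.2% × £17,473.00 = £908.60
Total: £3,452.52 + £444.58 + £908.60 = £4,805.70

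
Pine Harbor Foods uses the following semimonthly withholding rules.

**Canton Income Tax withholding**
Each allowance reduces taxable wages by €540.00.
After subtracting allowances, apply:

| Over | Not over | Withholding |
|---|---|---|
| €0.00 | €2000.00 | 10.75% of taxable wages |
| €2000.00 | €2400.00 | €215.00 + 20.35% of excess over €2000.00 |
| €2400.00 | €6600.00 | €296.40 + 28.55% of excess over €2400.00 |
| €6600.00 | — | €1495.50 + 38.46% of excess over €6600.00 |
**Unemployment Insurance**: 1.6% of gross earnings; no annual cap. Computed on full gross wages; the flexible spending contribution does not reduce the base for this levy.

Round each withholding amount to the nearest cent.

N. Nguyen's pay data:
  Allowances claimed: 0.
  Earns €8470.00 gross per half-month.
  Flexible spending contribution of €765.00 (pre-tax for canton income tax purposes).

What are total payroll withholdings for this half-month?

€2056.00

Canton Income Tax: taxable = €8470.00 − €765.00 = €7705.00
  €1495.50 + 38.46% × (€7705.00 − €6600.00) = €1495.50 + 38.46% × €1105.00 = €1920.48
Unemployment Insurance: 1.6% × €8470.00 = €135.52
Total: €1920.48 + €135.52 = €2056.00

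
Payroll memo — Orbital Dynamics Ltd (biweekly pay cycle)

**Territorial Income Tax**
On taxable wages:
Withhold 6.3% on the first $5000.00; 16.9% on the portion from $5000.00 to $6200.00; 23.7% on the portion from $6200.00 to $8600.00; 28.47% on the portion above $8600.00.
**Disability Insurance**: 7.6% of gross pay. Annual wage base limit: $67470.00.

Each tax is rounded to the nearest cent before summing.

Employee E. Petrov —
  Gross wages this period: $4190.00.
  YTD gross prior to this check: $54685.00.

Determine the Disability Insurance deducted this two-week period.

$318.44

Disability Insurance: 7.6% × $4190.00 = $318.44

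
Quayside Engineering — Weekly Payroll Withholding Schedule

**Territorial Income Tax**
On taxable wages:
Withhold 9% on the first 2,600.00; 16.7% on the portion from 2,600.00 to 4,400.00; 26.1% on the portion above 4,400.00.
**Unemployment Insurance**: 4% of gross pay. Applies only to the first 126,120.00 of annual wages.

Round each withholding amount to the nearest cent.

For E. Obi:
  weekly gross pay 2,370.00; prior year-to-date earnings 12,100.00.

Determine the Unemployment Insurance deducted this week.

94.80

Unemployment Insurance: 4% × 2,370.00 = 94.80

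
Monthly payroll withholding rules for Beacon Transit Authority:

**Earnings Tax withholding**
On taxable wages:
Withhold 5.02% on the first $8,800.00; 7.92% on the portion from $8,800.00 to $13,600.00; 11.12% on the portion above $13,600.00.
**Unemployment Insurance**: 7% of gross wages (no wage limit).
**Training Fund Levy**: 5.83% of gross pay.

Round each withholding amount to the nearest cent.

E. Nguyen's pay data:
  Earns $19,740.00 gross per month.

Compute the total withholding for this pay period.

$4,037.33

Earnings Tax: taxable = $19,740.00
  $821.92 + 11.12% × ($19,740.00 − $13,600.00) = $821.92 + 11.12% × $6,140.00 = $1,504.69
Unemployment Insurance: 7% × $19,740.00 = $1,381.80
Training Fund Levy: 5.83% × $19,740.00 = $1,150.84
Total: $1,504.69 + $1,381.80 + $1,150.84 = $4,037.33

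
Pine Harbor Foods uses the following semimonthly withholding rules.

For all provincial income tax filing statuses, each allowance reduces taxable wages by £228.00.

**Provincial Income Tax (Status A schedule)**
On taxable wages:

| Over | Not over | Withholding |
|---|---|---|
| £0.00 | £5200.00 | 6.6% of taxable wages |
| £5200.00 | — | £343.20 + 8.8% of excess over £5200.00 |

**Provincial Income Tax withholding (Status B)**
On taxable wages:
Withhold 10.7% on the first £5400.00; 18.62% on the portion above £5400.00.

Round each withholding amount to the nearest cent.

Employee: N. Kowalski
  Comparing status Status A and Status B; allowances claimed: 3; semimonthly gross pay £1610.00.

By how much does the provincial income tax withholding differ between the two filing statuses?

Provincial Income Tax (Status A): taxable = £1610.00 − 3×£228.00 = £926.00
  6.6% × £926.00 = £61.12
Provincial Income Tax (Status B): taxable = £1610.00 − 3×£228.00 = £926.00
  10.7% × £926.00 = £99.08
Difference: |£61.12 − £99.08| = £37.96 (higher under Status B)

£37.96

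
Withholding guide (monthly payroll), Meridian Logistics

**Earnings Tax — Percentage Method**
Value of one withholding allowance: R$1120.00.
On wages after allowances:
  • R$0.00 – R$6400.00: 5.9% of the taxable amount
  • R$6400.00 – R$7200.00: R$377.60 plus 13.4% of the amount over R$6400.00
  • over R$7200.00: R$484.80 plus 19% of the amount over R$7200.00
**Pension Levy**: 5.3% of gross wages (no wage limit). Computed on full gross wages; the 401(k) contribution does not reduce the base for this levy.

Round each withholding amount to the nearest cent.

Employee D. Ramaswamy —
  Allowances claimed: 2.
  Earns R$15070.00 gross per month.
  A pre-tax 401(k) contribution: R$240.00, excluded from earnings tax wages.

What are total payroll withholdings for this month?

Earnings Tax: taxable = R$15070.00 − R$240.00 − 2×R$1120.00 = R$12590.00
  R$484.80 + 19% × (R$12590.00 − R$7200.00) = R$484.80 + 19% × R$5390.00 = R$1508.90
Pension Levy: 5.3% × R$15070.00 = R$798.71
Total: R$1508.90 + R$798.71 = R$2307.61

R$2307.61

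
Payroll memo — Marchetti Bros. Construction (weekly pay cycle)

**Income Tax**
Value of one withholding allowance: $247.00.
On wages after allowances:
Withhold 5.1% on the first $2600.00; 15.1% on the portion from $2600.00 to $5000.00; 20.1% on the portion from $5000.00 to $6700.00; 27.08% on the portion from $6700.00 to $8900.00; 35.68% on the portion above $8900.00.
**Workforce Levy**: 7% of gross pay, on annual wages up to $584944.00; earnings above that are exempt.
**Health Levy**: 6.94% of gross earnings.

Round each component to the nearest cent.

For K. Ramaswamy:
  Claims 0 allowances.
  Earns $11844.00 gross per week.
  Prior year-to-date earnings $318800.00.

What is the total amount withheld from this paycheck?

$4133.93

Income Tax: taxable = $11844.00
  $1432.46 + 35.68% × ($11844.00 − $8900.00) = $1432.46 + 35.68% × $2944.00 = $2482.88
Workforce Levy: 7% × $11844.00 = $829.08
Health Levy: 6.94% × $11844.00 = $821.97
Total: $2482.88 + $829.08 + $821.97 = $4133.93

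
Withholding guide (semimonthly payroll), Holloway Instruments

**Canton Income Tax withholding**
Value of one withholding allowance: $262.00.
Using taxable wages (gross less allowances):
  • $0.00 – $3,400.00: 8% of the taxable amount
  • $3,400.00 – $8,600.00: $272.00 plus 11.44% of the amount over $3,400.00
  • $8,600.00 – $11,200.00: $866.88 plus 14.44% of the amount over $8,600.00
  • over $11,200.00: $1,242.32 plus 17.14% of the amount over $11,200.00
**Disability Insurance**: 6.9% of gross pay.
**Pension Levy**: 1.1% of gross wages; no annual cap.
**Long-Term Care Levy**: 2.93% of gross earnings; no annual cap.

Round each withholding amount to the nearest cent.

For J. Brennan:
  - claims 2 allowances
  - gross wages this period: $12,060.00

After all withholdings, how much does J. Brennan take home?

$9,441.93

Canton Income Tax: taxable = $12,060.00 − 2×$262.00 = $11,536.00
  $1,242.32 + 17.14% × ($11,536.00 − $11,200.00) = $1,242.32 + 17.14% × $336.00 = $1,299.91
Disability Insurance: 6.9% × $12,060.00 = $832.14
Pension Levy: 1.1% × $12,060.00 = $132.66
Long-Term Care Levy: 2.93% × $12,060.00 = $353.36
Total withheld: $1,299.91 + $832.14 + $132.66 + $353.36 = $2,618.07
Net pay: $12,060.00 − $2,618.07 = $9,441.93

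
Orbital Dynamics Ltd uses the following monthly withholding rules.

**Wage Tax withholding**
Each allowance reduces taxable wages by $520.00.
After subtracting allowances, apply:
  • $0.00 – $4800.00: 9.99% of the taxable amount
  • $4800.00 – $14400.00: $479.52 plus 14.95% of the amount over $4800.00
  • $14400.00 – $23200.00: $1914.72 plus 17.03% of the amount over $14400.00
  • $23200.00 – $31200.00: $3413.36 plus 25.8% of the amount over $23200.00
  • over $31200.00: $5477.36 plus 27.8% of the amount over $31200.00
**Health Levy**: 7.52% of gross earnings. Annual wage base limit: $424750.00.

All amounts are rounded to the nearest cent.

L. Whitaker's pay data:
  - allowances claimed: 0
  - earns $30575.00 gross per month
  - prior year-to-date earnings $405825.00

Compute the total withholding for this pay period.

$6739.27

Wage Tax: taxable = $30575.00
  $3413.36 + 25.8% × ($30575.00 − $23200.00) = $3413.36 + 25.8% × $7375.00 = $5316.11
Health Levy: cap $424750.00 − YTD $405825.00 = $18925.00 subject; 7.52% × $18925.00 = $1423.16
Total: $5316.11 + $1423.16 = $6739.27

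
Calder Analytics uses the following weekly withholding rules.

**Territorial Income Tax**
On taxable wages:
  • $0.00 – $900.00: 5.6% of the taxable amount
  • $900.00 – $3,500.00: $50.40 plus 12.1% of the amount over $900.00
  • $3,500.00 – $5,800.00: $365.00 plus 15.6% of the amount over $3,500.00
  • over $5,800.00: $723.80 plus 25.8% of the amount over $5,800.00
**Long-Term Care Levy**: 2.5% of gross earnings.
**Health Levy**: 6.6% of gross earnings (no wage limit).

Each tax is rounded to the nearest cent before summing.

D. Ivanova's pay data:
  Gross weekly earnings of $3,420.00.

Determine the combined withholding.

$666.54

Territorial Income Tax: taxable = $3,420.00
  $50.40 + 12.1% × ($3,420.00 − $900.00) = $50.40 + 12.1% × $2,520.00 = $355.32
Long-Term Care Levy: 2.5% × $3,420.00 = $85.50
Health Levy: 6.6% × $3,420.00 = $225.72
Total: $355.32 + $85.50 + $225.72 = $666.54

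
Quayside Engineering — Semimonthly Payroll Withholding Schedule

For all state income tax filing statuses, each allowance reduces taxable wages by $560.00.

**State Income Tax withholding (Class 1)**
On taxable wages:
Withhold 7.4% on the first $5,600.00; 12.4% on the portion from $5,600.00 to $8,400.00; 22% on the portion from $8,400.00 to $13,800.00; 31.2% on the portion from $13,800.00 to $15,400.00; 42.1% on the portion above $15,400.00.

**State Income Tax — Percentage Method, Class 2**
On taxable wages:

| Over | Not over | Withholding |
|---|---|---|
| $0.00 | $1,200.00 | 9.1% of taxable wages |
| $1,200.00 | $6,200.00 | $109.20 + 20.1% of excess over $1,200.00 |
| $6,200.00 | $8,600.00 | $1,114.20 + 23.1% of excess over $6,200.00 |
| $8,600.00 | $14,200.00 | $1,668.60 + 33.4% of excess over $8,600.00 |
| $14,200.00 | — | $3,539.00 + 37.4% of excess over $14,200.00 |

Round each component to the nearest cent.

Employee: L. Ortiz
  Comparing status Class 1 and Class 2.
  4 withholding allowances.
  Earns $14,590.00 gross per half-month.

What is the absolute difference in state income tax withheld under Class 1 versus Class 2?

$1,290.50

State Income Tax (Class 1): taxable = $14,590.00 − 4×$560.00 = $12,350.00
  $761.60 + 22% × ($12,350.00 − $8,400.00) = $761.60 + 22% × $3,950.00 = $1,630.60
State Income Tax (Class 2): taxable = $14,590.00 − 4×$560.00 = $12,350.00
  $1,668.60 + 33.4% × ($12,350.00 − $8,600.00) = $1,668.60 + 33.4% × $3,750.00 = $2,921.10
Difference: |$1,630.60 − $2,921.10| = $1,290.50 (higher under Class 2)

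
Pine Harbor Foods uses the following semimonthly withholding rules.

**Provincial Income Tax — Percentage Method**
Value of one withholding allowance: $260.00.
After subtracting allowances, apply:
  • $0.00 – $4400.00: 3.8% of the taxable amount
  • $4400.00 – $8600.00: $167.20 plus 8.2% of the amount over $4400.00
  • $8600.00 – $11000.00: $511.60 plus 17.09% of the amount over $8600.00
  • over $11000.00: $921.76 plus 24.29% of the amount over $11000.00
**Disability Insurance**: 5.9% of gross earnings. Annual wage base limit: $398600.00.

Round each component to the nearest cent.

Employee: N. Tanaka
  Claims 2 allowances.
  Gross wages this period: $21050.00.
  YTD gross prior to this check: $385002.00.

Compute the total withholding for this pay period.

Provincial Income Tax: taxable = $21050.00 − 2×$260.00 = $20530.00
  $921.76 + 24.29% × ($20530.00 − $11000.00) = $921.76 + 24.29% × $9530.00 = $3236.60
Disability Insurance: cap $398600.00 − YTD $385002.00 = $13598.00 subject; 5.9% × $13598.00 = $802.28
Total: $3236.60 + $802.28 = $4038.88

$4038.88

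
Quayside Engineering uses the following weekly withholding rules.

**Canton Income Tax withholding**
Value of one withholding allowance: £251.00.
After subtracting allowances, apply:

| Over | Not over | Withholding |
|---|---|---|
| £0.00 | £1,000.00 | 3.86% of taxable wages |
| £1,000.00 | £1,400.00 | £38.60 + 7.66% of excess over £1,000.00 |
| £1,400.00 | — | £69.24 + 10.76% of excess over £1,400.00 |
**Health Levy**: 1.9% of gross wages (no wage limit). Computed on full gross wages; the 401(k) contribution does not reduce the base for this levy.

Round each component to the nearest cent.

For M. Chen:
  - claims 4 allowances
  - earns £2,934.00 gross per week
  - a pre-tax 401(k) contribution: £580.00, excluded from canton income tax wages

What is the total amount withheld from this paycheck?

Canton Income Tax: taxable = £2,934.00 − £580.00 − 4×£251.00 = £1,350.00
  £38.60 + 7.66% × (£1,350.00 − £1,000.00) = £38.60 + 7.66% × £350.00 = £65.41
Health Levy: 1.9% × £2,934.00 = £55.75
Total: £65.41 + £55.75 = £121.16

£121.16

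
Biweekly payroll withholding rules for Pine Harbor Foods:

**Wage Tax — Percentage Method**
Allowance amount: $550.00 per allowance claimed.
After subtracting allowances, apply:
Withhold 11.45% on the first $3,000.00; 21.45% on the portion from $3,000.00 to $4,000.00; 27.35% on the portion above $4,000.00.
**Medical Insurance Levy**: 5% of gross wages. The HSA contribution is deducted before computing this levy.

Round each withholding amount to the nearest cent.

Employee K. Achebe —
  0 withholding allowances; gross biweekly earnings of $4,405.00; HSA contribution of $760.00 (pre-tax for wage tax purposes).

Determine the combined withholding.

Wage Tax: taxable = $4,405.00 − $760.00 = $3,645.00
  $343.50 + 21.45% × ($3,645.00 − $3,000.00) = $343.50 + 21.45% × $645.00 = $481.85
Medical Insurance Levy: 5% × $3,645.00 = $182.25
Total: $481.85 + $182.25 = $664.10

$664.10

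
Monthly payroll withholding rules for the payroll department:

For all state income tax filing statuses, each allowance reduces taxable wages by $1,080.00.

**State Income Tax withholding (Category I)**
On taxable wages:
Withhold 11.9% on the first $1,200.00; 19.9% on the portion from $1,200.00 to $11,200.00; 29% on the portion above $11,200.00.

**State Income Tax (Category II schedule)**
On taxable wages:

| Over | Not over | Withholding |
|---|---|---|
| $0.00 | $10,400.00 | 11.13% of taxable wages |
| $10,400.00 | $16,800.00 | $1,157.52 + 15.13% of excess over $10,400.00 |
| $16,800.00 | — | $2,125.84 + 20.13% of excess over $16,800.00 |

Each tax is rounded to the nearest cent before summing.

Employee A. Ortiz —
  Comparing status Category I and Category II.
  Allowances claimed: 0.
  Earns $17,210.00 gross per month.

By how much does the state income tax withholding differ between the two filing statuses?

State Income Tax (Category I): taxable = $17,210.00
  $2,132.80 + 29% × ($17,210.00 − $11,200.00) = $2,132.80 + 29% × $6,010.00 = $3,875.70
State Income Tax (Category II): taxable = $17,210.00
  $2,125.84 + 20.13% × ($17,210.00 − $16,800.00) = $2,125.84 + 20.13% × $410.00 = $2,208.37
Difference: |$3,875.70 − $2,208.37| = $1,667.33 (higher under Category I)

$1,667.33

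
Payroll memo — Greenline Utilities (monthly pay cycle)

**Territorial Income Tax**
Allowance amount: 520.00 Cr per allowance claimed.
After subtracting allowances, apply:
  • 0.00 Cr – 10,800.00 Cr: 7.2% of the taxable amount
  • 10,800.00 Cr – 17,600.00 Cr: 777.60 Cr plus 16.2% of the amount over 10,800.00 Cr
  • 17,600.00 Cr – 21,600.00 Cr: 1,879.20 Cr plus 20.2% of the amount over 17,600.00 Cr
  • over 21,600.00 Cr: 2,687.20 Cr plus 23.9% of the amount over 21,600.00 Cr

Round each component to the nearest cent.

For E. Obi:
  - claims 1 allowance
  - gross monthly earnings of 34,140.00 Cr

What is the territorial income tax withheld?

Territorial Income Tax: taxable = 34,140.00 Cr − 1×520.00 Cr = 33,620.00 Cr
  2,687.20 Cr + 23.9% × (33,620.00 Cr − 21,600.00 Cr) = 2,687.20 Cr + 23.9% × 12,020.00 Cr = 5,559.98 Cr

5,559.98 Cr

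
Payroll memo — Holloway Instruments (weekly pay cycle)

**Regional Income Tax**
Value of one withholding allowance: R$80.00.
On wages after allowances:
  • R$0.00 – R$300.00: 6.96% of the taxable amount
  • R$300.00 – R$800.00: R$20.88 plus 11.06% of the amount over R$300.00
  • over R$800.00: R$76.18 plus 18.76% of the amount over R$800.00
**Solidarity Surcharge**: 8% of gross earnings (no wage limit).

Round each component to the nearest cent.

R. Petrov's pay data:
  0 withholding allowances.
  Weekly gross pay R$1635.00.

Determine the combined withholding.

R$363.63

Regional Income Tax: taxable = R$1635.00
  R$76.18 + 18.76% × (R$1635.00 − R$800.00) = R$76.18 + 18.76% × R$835.00 = R$232.83
Solidarity Surcharge: 8% × R$1635.00 = R$130.80
Total: R$232.83 + R$130.80 = R$363.63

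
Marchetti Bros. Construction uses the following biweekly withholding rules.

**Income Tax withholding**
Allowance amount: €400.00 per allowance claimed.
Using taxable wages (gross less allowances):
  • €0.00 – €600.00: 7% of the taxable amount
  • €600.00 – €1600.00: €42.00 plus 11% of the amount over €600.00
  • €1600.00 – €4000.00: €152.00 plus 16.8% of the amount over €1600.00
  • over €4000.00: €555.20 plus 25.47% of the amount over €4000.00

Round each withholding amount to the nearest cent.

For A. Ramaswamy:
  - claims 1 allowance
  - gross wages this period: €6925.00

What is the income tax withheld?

€1198.32

Income Tax: taxable = €6925.00 − 1×€400.00 = €6525.00
  €555.20 + 25.47% × (€6525.00 − €4000.00) = €555.20 + 25.47% × €2525.00 = €1198.32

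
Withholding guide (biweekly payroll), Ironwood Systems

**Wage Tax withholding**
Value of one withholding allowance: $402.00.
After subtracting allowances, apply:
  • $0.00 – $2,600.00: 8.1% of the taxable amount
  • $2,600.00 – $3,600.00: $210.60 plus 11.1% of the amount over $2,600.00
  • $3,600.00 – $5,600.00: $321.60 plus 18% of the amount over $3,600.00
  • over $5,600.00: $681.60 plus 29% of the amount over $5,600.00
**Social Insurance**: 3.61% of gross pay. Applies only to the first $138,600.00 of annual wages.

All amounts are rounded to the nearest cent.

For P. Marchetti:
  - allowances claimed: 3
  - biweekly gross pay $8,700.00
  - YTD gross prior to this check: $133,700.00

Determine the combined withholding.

Wage Tax: taxable = $8,700.00 − 3×$402.00 = $7,494.00
  $681.60 + 29% × ($7,494.00 − $5,600.00) = $681.60 + 29% × $1,894.00 = $1,230.86
Social Insurance: cap $138,600.00 − YTD $133,700.00 = $4,900.00 subject; 3.61% × $4,900.00 = $176.89
Total: $1,230.86 + $176.89 = $1,407.75

$1,407.75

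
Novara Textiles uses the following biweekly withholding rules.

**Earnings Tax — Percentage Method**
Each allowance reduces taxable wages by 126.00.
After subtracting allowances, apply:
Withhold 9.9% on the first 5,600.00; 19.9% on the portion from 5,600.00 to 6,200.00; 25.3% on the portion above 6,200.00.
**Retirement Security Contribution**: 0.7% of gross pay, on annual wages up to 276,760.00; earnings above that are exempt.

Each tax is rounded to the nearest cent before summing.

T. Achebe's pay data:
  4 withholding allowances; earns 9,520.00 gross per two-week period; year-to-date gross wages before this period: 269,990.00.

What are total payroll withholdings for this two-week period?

1,433.64

Earnings Tax: taxable = 9,520.00 − 4×126.00 = 9,016.00
  673.80 + 25.3% × (9,016.00 − 6,200.00) = 673.80 + 25.3% × 2,816.00 = 1,386.25
Retirement Security Contribution: cap 276,760.00 − YTD 269,990.00 = 6,770.00 subject; 0.7% × 6,770.00 = 47.39
Total: 1,386.25 + 47.39 = 1,433.64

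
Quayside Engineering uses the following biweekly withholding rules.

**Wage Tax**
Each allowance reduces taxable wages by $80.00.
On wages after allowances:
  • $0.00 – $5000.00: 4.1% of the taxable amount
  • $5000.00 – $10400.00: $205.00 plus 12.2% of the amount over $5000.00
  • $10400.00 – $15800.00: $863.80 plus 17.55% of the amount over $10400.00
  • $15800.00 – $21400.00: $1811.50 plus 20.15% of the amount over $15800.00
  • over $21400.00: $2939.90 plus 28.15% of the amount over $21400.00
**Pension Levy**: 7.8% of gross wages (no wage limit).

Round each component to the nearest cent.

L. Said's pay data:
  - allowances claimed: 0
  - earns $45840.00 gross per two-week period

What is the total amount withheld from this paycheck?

$13395.28

Wage Tax: taxable = $45840.00
  $2939.90 + 28.15% × ($45840.00 − $21400.00) = $2939.90 + 28.15% × $24440.00 = $9819.76
Pension Levy: 7.8% × $45840.00 = $3575.52
Total: $9819.76 + $3575.52 = $13395.28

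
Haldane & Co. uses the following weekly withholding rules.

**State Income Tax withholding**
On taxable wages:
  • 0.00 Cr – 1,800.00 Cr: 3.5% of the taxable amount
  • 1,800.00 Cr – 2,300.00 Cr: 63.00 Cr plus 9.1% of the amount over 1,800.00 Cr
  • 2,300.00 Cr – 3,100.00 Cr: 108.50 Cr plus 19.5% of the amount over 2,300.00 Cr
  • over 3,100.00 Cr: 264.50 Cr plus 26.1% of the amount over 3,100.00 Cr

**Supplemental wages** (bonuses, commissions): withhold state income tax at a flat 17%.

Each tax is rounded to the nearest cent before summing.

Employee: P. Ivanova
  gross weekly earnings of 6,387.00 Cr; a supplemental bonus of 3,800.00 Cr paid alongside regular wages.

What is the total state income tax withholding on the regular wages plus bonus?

1,768.41 Cr

State Income Tax: taxable = 6,387.00 Cr
  264.50 Cr + 26.1% × (6,387.00 Cr − 3,100.00 Cr) = 264.50 Cr + 26.1% × 3,287.00 Cr = 1,122.41 Cr
Supplemental (17% flat on bonus): 17% × 3,800.00 Cr = 646.00 Cr
Total state income tax: 1,122.41 Cr + 646.00 Cr = 1,768.41 Cr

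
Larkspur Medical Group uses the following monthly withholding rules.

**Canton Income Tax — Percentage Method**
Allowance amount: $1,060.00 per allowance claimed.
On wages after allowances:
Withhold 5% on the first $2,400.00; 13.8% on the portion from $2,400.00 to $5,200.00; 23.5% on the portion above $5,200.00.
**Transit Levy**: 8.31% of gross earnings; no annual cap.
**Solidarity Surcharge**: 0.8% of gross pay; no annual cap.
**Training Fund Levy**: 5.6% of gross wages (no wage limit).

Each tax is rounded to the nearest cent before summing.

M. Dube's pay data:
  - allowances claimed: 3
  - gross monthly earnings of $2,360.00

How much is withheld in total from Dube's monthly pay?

$347.16

Canton Income Tax: taxable = $2,360.00 − 3×$1,060.00 = $-820.00
  Taxable ≤ 0 → $0.00
Transit Levy: 8.31% × $2,360.00 = $196.12
Solidarity Surcharge: 0.8% × $2,360.00 = $18.88
Training Fund Levy: 5.6% × $2,360.00 = $132.16
Total: $0.00 + $196.12 + $18.88 + $132.16 = $347.16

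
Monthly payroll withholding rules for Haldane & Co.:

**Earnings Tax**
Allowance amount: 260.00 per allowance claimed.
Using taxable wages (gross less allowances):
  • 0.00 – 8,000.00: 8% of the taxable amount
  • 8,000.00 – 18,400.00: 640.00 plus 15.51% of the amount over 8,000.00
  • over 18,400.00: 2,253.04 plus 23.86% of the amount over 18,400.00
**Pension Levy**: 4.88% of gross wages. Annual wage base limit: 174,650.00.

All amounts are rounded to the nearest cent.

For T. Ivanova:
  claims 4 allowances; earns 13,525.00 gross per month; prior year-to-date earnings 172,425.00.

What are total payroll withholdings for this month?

Earnings Tax: taxable = 13,525.00 − 4×260.00 = 12,485.00
  640.00 + 15.51% × (12,485.00 − 8,000.00) = 640.00 + 15.51% × 4,485.00 = 1,335.62
Pension Levy: cap 174,650.00 − YTD 172,425.00 = 2,225.00 subject; 4.88% × 2,225.00 = 108.58
Total: 1,335.62 + 108.58 = 1,444.20

1,444.20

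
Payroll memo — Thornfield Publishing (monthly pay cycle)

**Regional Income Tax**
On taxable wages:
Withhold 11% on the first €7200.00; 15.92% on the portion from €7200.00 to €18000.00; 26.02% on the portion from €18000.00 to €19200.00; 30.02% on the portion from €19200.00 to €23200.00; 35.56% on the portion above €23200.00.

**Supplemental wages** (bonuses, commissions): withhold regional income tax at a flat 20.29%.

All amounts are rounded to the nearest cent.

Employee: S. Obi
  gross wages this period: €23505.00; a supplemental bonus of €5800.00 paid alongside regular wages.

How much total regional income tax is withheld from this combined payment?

Regional Income Tax: taxable = €23505.00
  €4024.40 + 35.56% × (€23505.00 − €23200.00) = €4024.40 + 35.56% × €305.00 = €4132.86
Supplemental (20.29% flat on bonus): 20.29% × €5800.00 = €1176.82
Total regional income tax: €4132.86 + €1176.82 = €5309.68

€5309.68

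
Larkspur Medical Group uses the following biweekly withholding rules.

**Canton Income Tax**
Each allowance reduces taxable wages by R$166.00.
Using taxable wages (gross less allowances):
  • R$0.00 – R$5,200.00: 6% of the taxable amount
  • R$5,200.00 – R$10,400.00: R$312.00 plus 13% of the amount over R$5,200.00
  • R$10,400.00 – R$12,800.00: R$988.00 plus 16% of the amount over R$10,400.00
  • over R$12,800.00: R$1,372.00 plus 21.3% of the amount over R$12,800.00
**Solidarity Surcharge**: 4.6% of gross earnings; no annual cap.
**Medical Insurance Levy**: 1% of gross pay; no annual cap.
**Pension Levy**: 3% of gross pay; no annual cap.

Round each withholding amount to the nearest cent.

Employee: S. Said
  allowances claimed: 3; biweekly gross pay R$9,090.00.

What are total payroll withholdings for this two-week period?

Canton Income Tax: taxable = R$9,090.00 − 3×R$166.00 = R$8,592.00
  R$312.00 + 13% × (R$8,592.00 − R$5,200.00) = R$312.00 + 13% × R$3,392.00 = R$752.96
Solidarity Surcharge: 4.6% × R$9,090.00 = R$418.14
Medical Insurance Levy: 1% × R$9,090.00 = R$90.90
Pension Levy: 3% × R$9,090.00 = R$272.70
Total: R$752.96 + R$418.14 + R$90.90 + R$272.70 = R$1,534.70

R$1,534.70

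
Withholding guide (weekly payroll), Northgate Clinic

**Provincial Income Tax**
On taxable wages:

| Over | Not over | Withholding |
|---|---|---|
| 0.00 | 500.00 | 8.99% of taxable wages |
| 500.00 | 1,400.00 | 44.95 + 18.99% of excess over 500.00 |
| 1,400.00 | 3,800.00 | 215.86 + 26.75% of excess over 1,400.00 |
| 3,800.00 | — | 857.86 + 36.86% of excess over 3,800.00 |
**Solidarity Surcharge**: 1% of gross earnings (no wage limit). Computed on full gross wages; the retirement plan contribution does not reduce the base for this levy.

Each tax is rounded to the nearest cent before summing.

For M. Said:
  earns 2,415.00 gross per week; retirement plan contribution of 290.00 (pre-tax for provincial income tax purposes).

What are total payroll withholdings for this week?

433.95

Provincial Income Tax: taxable = 2,415.00 − 290.00 = 2,125.00
  215.86 + 26.75% × (2,125.00 − 1,400.00) = 215.86 + 26.75% × 725.00 = 409.80
Solidarity Surcharge: 1% × 2,415.00 = 24.15
Total: 409.80 + 24.15 = 433.95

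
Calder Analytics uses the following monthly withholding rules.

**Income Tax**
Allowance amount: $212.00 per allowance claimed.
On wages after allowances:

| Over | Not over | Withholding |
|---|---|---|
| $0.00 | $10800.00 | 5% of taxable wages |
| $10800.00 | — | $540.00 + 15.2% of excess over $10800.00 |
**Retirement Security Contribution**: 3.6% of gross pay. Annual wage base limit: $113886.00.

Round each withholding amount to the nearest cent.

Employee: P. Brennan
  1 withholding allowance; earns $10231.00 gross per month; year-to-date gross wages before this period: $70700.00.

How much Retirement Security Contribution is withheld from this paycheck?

$368.32

Retirement Security Contribution: 3.6% × $10231.00 = $368.32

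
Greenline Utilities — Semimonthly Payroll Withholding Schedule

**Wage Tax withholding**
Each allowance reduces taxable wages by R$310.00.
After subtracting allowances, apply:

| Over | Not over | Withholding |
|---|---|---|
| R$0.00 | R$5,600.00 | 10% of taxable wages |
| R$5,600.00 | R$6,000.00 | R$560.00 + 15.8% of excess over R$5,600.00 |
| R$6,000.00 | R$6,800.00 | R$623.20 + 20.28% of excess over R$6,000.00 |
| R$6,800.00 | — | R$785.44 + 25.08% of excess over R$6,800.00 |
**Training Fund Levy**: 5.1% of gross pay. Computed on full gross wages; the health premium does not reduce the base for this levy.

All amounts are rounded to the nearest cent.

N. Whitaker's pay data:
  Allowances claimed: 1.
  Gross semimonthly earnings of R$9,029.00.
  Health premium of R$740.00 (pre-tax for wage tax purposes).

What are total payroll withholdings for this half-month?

Wage Tax: taxable = R$9,029.00 − R$740.00 − 1×R$310.00 = R$7,979.00
  R$785.44 + 25.08% × (R$7,979.00 − R$6,800.00) = R$785.44 + 25.08% × R$1,179.00 = R$1,081.13
Training Fund Levy: 5.1% × R$9,029.00 = R$460.48
Total: R$1,081.13 + R$460.48 = R$1,541.61

R$1,541.61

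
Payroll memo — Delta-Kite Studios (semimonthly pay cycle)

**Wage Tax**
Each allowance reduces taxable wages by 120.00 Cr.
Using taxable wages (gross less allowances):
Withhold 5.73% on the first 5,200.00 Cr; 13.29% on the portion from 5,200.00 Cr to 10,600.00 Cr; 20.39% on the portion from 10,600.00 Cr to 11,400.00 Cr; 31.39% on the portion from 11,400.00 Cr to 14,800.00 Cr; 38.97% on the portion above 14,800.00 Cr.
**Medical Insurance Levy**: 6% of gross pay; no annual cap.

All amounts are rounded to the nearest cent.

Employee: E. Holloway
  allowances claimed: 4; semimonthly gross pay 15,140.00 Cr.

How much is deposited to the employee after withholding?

Wage Tax: taxable = 15,140.00 Cr − 4×120.00 Cr = 14,660.00 Cr
  1,178.74 Cr + 31.39% × (14,660.00 Cr − 11,400.00 Cr) = 1,178.74 Cr + 31.39% × 3,260.00 Cr = 2,202.05 Cr
Medical Insurance Levy: 6% × 15,140.00 Cr = 908.40 Cr
Total withheld: 2,202.05 Cr + 908.40 Cr = 3,110.45 Cr
Net pay: 15,140.00 Cr − 3,110.45 Cr = 12,029.55 Cr

12,029.55 Cr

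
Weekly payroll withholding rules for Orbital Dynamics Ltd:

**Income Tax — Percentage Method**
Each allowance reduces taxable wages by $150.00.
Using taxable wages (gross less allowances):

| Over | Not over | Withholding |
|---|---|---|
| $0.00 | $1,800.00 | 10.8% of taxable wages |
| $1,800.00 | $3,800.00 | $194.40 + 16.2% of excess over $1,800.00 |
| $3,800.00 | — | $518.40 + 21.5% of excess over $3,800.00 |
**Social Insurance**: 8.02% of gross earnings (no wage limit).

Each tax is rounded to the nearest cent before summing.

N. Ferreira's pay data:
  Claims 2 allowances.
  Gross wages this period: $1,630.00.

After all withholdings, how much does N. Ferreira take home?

$1,355.63

Income Tax: taxable = $1,630.00 − 2×$150.00 = $1,330.00
  10.8% × $1,330.00 = $143.64
Social Insurance: 8.02% × $1,630.00 = $130.73
Total withheld: $143.64 + $130.73 = $274.37
Net pay: $1,630.00 − $274.37 = $1,355.63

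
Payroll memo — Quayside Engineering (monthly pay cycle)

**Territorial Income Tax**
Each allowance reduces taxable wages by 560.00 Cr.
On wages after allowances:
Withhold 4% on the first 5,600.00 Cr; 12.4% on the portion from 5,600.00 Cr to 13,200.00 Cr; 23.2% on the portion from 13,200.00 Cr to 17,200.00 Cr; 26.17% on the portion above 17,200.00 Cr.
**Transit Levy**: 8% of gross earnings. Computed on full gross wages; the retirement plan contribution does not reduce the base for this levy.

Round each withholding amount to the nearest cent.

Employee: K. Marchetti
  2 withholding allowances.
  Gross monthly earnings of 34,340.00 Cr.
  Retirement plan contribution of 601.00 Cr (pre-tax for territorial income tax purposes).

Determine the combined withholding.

8,876.75 Cr

Territorial Income Tax: taxable = 34,340.00 Cr − 601.00 Cr − 2×560.00 Cr = 32,619.00 Cr
  2,094.40 Cr + 26.17% × (32,619.00 Cr − 17,200.00 Cr) = 2,094.40 Cr + 26.17% × 15,419.00 Cr = 6,129.55 Cr
Transit Levy: 8% × 34,340.00 Cr = 2,747.20 Cr
Total: 6,129.55 Cr + 2,747.20 Cr = 8,876.75 Cr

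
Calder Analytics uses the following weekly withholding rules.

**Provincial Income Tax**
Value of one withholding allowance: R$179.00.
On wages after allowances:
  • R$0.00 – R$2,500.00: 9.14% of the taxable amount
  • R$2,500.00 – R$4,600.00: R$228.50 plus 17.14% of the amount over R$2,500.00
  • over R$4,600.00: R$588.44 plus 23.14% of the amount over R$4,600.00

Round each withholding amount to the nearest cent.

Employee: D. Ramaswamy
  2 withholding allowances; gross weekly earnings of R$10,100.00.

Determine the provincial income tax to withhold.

Provincial Income Tax: taxable = R$10,100.00 − 2×R$179.00 = R$9,742.00
  R$588.44 + 23.14% × (R$9,742.00 − R$4,600.00) = R$588.44 + 23.14% × R$5,142.00 = R$1,778.30

R$1,778.30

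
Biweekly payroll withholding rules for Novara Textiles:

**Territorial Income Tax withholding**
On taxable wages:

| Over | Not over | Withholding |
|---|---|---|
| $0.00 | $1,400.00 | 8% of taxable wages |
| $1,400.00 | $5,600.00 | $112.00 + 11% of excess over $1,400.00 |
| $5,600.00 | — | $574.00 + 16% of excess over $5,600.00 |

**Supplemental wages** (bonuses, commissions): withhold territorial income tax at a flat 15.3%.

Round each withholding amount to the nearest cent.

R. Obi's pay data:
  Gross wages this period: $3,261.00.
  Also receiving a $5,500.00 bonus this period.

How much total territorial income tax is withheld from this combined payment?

Territorial Income Tax: taxable = $3,261.00
  $112.00 + 11% × ($3,261.00 − $1,400.00) = $112.00 + 11% × $1,861.00 = $316.71
Supplemental (15.3% flat on bonus): 15.3% × $5,500.00 = $841.50
Total territorial income tax: $316.71 + $841.50 = $1,158.21

$1,158.21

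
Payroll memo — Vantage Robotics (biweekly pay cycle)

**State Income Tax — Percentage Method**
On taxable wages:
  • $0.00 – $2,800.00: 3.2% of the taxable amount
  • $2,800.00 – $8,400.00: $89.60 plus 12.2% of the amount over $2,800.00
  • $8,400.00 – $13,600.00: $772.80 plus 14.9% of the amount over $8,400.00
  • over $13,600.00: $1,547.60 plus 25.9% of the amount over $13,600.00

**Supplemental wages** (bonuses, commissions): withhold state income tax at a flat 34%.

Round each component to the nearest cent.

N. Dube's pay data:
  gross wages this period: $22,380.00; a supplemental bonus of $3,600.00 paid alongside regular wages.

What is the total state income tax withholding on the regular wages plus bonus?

State Income Tax: taxable = $22,380.00
  $1,547.60 + 25.9% × ($22,380.00 − $13,600.00) = $1,547.60 + 25.9% × $8,780.00 = $3,821.62
Supplemental (34% flat on bonus): 34% × $3,600.00 = $1,224.00
Total state income tax: $3,821.62 + $1,224.00 = $5,045.62

$5,045.62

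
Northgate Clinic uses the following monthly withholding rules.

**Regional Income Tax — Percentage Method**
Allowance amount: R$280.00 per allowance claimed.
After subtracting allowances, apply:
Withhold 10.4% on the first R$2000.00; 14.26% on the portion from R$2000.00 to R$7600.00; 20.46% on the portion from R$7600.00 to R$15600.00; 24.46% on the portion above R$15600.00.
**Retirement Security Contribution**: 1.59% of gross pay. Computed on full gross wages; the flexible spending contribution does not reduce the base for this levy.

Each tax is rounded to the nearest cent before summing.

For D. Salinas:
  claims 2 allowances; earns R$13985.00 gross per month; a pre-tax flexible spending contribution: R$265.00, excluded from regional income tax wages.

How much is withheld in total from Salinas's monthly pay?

R$2366.50

Regional Income Tax: taxable = R$13985.00 − R$265.00 − 2×R$280.00 = R$13160.00
  R$1006.56 + 20.46% × (R$13160.00 − R$7600.00) = R$1006.56 + 20.46% × R$5560.00 = R$2144.14
Retirement Security Contribution: 1.59% × R$13985.00 = R$222.36
Total: R$2144.14 + R$222.36 = R$2366.50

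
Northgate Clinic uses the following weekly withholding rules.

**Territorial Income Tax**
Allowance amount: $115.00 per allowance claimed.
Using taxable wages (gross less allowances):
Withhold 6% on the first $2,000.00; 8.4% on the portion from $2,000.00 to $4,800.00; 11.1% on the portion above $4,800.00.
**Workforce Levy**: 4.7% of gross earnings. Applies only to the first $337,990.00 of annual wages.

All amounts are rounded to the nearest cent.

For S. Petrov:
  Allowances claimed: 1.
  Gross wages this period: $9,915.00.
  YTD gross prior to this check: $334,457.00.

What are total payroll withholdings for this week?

$1,076.25

Territorial Income Tax: taxable = $9,915.00 − 1×$115.00 = $9,800.00
  $355.20 + 11.1% × ($9,800.00 − $4,800.00) = $355.20 + 11.1% × $5,000.00 = $910.20
Workforce Levy: cap $337,990.00 − YTD $334,457.00 = $3,533.00 subject; 4.7% × $3,533.00 = $166.05
Total: $910.20 + $166.05 = $1,076.25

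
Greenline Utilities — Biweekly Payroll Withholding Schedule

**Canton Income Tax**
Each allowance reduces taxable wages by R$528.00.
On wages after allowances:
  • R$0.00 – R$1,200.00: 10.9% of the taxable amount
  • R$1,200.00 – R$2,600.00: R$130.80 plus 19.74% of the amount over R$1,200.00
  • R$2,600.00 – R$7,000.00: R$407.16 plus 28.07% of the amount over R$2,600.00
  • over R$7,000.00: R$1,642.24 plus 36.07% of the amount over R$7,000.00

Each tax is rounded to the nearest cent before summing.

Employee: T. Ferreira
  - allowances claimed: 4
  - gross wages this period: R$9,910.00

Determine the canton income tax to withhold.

R$1,930.08

Canton Income Tax: taxable = R$9,910.00 − 4×R$528.00 = R$7,798.00
  R$1,642.24 + 36.07% × (R$7,798.00 − R$7,000.00) = R$1,642.24 + 36.07% × R$798.00 = R$1,930.08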